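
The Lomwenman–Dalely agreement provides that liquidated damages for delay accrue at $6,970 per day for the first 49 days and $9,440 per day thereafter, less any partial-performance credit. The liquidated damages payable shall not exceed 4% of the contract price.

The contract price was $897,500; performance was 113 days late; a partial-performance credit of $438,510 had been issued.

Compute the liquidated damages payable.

$35,900

First 49 days: 49 × $6,970 = $341,530
Remaining days: (113 − 49) × $9,440 = $604,160
Accrued per-day damages: $341,530 + $604,160 = $945,690
Less partial-performance credit: $945,690 − $438,510 = $507,180
Cap: 4% of $897,500 = $35,900
Cap at $35,900: $507,180 exceeds the cap → $35,900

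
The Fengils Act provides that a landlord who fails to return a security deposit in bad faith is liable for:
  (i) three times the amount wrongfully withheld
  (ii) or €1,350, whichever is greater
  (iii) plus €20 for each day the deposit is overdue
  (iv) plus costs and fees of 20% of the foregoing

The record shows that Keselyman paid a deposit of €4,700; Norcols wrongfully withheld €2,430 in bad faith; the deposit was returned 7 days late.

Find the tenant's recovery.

Trebled: 3 × €2,430 = €7,290
Minimum €1,350: €7,290 meets the minimum, no increase.
Late-return penalty: 7 × €20 = €140
Damages plus late penalty: €7,290 + €140 = €7,430
Costs and fees: 20% of €7,430 = €1,486
Total recovery: €7,430 + €1,486 = €8,916

Recovery: €8,916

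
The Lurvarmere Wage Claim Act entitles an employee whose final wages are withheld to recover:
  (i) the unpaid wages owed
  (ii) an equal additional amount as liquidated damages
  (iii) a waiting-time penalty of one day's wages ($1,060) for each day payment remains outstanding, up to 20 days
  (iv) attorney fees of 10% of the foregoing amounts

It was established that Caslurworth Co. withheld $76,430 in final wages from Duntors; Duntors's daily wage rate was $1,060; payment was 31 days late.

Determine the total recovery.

Liquidated damages (equal amount): $76,430
Penalty days: min(31, 20) = 20
Waiting-time penalty: 20 × $1,060 = $21,200
Subtotal: $76,430 + $76,430 + $21,200 = $174,060
Attorney fees: 10% of $174,060 = $17,406
Total award: $174,060 + $17,406 = $191,466

$191,466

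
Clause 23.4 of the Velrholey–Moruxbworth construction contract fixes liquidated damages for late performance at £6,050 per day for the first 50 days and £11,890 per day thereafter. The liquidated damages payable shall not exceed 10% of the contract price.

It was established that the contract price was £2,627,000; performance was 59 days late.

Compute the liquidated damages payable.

£262,700

First 50 days: 50 × £6,050 = £302,500
Remaining days: (59 − 50) × £11,890 = £107,010
Accrued per-day damages: £302,500 + £107,010 = £409,510
Cap: 10% of £2,627,000 = £262,700
Cap at £262,700: £409,510 exceeds the cap → £262,700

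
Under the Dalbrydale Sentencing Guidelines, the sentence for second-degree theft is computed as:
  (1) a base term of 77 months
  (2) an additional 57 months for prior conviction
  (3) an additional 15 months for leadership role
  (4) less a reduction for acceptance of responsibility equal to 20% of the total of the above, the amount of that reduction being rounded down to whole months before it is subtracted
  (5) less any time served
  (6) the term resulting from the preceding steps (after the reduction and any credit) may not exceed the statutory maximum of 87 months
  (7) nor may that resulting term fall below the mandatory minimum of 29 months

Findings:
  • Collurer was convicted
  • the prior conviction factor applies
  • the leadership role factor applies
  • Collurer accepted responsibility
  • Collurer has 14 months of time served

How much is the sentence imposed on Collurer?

87 months

Prior conviction enhancement: +57 months
Leadership role enhancement: +15 months
Adjusted term: 77 months + 57 months + 15 months = 149 months
Acceptance of responsibility reduction: 20% of 149 months = 29 months (rounded down)
After reduction: 149 − 29 = 120 months
Less time served: 120 months − 14 months = 106 months
Cap at 87 months: 106 months exceeds the cap → 87 months
Minimum 29 months: 87 months meets the minimum, no increase.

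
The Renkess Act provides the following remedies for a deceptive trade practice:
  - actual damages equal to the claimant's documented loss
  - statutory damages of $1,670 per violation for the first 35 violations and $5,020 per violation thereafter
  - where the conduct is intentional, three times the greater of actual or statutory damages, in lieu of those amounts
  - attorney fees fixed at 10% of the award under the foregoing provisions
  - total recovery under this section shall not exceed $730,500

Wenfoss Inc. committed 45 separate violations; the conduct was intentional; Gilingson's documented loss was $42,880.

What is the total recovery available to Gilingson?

$358,545

First 35 violations: 35 × $1,670 = $58,450
Remaining violations: (45 − 35) × $5,020 = $50,200
Statutory damages: $58,450 + $50,200 = $108,650
Greater of actual damages ($42,880) or statutory damages ($108,650): $108,650
Trebled: 3 × $108,650 = $325,950
Attorney fees: 10% of $325,950 = $32,595
Total before cap: $325,950 + $32,595 = $358,545
Cap at $730,500: $358,545 is within the cap, no reduction.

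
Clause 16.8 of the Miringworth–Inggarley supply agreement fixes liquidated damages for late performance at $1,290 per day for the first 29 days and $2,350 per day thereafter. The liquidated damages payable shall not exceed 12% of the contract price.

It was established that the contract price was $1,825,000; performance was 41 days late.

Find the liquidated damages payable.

$65,610

First 29 days: 29 × $1,290 = $37,410
Remaining days: (41 − 29) × $2,350 = $28,200
Accrued per-day damages: $37,410 + $28,200 = $65,610
Cap: 12% of $1,825,000 = $219,000
Cap at $219,000: $65,610 is within the cap, no reduction.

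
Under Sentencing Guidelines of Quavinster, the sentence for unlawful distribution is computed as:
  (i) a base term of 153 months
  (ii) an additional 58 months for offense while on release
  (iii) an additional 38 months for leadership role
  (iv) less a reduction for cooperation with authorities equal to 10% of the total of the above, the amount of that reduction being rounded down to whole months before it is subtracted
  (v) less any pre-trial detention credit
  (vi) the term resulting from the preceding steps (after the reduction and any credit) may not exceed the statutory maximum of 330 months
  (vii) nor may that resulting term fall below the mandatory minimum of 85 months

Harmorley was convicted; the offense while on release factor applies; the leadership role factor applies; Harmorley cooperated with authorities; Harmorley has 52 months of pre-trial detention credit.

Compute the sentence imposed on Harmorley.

173 months

Offense while on release enhancement: +58 months
Leadership role enhancement: +38 months
Adjusted term: 153 months + 58 months + 38 months = 249 months
Cooperation with authorities reduction: 10% of 249 months = 24 months (rounded down)
After reduction: 249 − 24 = 225 months
Less pre-trial detention credit: 225 months − 52 months = 173 months
Cap at 330 months: 173 months is within the cap, no reduction.
Minimum 85 months: 173 months meets the minimum, no increase.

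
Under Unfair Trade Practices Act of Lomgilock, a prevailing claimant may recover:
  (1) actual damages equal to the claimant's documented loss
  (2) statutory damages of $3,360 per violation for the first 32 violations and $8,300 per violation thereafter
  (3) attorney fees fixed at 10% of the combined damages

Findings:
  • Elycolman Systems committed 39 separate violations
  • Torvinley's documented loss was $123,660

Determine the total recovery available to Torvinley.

First 32 violations: 32 × $3,360 = $107,520
Remaining violations: (39 − 32) × $8,300 = $58,100
Statutory damages: $107,520 + $58,100 = $165,620
Combined damages: $123,660 + $165,620 = $289,280
Attorney fees: 10% of $289,280 = $28,928
Total recovery: $289,280 + $28,928 = $318,208

$318,208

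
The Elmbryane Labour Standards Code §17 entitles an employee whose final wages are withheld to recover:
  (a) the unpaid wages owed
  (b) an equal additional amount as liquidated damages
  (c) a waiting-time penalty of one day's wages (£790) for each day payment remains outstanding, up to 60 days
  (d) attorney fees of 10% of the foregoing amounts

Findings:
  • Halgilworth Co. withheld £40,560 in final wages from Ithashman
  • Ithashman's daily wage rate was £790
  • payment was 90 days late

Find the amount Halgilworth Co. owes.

Liquidated damages (equal amount): £40,560
Penalty days: min(90, 60) = 60
Waiting-time penalty: 60 × £790 = £47,400
Subtotal: £40,560 + £40,560 + £47,400 = £128,520
Attorney fees: 10% of £128,520 = £12,852
Total award: £128,520 + £12,852 = £141,372

£141,372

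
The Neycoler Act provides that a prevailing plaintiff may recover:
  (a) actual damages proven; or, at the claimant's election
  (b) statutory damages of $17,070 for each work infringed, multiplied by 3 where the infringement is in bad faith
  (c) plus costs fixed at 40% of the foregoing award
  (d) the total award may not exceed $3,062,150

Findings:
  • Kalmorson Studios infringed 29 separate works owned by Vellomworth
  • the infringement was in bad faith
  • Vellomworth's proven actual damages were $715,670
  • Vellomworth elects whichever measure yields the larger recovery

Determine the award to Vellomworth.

Statutory damages: 29 × $17,070 = $495,030
Trebled: 3 × $495,030 = $1,485,090
Greater of actual damages ($715,670) or enhanced statutory damages ($1,485,090): $1,485,090
Costs: 40% of $1,485,090 = $594,036
Award plus costs: $1,485,090 + $594,036 = $2,079,126
Cap at $3,062,150: $2,079,126 is within the cap, no reduction.

$2,079,126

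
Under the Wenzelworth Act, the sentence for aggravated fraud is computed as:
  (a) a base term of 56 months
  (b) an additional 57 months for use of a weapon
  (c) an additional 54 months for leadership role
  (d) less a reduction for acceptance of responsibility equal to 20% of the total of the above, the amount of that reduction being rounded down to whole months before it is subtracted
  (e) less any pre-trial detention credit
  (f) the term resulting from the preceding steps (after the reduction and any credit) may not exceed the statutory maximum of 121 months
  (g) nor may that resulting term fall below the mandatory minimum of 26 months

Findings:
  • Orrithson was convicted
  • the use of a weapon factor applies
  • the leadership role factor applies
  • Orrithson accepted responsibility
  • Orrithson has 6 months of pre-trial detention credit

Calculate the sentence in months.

121 months

Use of a weapon enhancement: +57 months
Leadership role enhancement: +54 months
Adjusted term: 56 months + 57 months + 54 months = 167 months
Acceptance of responsibility reduction: 20% of 167 months = 33 months (rounded down)
After reduction: 167 − 33 = 134 months
Less pre-trial detention credit: 134 months − 6 months = 128 months
Cap at 121 months: 128 months exceeds the cap → 121 months
Minimum 26 months: 121 months meets the minimum, no increase.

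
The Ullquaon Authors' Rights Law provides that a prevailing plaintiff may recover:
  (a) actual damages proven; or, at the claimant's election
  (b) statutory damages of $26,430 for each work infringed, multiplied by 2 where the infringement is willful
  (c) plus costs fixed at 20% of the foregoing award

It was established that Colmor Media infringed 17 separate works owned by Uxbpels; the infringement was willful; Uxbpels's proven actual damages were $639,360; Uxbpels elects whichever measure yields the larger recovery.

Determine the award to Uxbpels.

Award: $1,078,344

Statutory damages: 17 × $26,430 = $449,310
Doubled: 2 × $449,310 = $898,620
Greater of actual damages ($639,360) or enhanced statutory damages ($898,620): $898,620
Costs: 20% of $898,620 = $179,724
Award plus costs: $898,620 + $179,724 = $1,078,344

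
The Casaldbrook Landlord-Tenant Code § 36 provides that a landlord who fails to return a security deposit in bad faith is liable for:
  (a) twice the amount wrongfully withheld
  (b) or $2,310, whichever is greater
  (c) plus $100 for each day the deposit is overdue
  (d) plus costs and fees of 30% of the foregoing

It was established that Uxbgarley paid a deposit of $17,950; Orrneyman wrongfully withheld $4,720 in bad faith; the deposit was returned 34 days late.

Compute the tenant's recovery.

$16,692

Doubled: 2 × $4,720 = $9,440
Minimum $2,310: $9,440 meets the minimum, no increase.
Late-return penalty: 34 × $100 = $3,400
Damages plus late penalty: $9,440 + $3,400 = $12,840
Costs and fees: 30% of $12,840 = $3,852
Total recovery: $12,840 + $3,852 = $16,692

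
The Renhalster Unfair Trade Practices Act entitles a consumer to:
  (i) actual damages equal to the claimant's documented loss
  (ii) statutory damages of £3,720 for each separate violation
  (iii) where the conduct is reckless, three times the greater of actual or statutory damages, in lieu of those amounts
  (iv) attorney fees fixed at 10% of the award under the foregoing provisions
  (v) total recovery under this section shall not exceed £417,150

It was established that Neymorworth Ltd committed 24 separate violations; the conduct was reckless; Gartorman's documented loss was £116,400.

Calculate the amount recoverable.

£384,120

Statutory damages: 24 × £3,720 = £89,280
Greater of actual damages (£116,400) or statutory damages (£89,280): £116,400
Trebled: 3 × £116,400 = £349,200
Attorney fees: 10% of £349,200 = £34,920
Total before cap: £349,200 + £34,920 = £384,120
Cap at £417,150: £384,120 is within the cap, no reduction.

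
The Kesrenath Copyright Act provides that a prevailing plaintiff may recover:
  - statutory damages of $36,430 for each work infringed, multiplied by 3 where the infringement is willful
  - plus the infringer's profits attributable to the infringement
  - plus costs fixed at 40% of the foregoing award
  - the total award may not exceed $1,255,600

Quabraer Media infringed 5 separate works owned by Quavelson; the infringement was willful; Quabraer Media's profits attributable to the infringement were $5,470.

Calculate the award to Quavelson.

$772,688

Statutory damages: 5 × $36,430 = $182,150
Trebled: 3 × $182,150 = $546,450
Combined award: $546,450 + $5,470 = $551,920
Costs: 40% of $551,920 = $220,768
Award plus costs: $551,920 + $220,768 = $772,688
Cap at $1,255,600: $772,688 is within the cap, no reduction.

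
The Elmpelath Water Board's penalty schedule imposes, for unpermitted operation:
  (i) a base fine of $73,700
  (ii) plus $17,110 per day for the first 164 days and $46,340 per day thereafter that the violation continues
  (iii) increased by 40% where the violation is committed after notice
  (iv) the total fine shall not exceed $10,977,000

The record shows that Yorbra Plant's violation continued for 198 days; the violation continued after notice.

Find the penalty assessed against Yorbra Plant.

First 164 days: 164 × $17,110 = $2,806,040
Remaining days: (198 − 164) × $46,340 = $1,575,560
Per-day component: $2,806,040 + $1,575,560 = $4,381,600
Base plus per-day: $73,700 + $4,381,600 = $4,455,300
Enhancement: 40% of $4,455,300 = $1,782,120
Enhanced fine: $4,455,300 + $1,782,120 = $6,237,420
Cap at $10,977,000: $6,237,420 is within the cap, no reduction.

$6,237,420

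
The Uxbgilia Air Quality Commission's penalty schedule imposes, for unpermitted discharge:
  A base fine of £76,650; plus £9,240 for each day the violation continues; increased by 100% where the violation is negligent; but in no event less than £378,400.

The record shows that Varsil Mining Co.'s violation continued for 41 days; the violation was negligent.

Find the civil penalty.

£910,980

Per-day component: 41 × £9,240 = £378,840
Base plus per-day: £76,650 + £378,840 = £455,490
Enhancement: 100% of £455,490 = £455,490
Enhanced fine: £455,490 + £455,490 = £910,980
Minimum £378,400: £910,980 meets the minimum, no increase.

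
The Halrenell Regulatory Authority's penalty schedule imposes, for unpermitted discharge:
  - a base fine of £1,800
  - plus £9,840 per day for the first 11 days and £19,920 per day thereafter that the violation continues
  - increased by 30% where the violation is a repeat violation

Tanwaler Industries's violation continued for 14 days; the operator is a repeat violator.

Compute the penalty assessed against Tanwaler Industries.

First 11 days: 11 × £9,840 = £108,240
Remaining days: (14 − 11) × £19,920 = £59,760
Per-day component: £108,240 + £59,760 = £168,000
Base plus per-day: £1,800 + £168,000 = £169,800
Enhancement: 30% of £169,800 = £50,940
Enhanced fine: £169,800 + £50,940 = £220,740

£220,740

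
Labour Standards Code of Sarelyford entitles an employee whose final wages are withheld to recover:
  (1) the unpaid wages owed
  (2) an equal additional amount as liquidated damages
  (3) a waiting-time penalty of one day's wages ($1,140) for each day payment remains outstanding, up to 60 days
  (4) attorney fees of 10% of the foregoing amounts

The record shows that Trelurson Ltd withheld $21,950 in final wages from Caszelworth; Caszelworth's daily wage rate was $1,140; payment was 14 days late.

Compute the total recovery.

Liquidated damages (equal amount): $21,950
Penalty days: min(14, 60) = 14
Waiting-time penalty: 14 × $1,140 = $15,960
Subtotal: $21,950 + $21,950 + $15,960 = $59,860
Attorney fees: 10% of $59,860 = $5,986
Total award: $59,860 + $5,986 = $65,846

$65,846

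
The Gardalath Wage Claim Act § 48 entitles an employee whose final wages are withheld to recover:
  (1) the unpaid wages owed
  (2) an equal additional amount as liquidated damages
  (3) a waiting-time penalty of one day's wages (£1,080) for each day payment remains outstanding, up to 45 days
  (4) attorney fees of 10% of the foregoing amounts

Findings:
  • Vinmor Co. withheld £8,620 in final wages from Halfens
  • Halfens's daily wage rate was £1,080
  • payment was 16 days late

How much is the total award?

Total award: £37,972

Liquidated damages (equal amount): £8,620
Penalty days: min(16, 45) = 16
Waiting-time penalty: 16 × £1,080 = £17,280
Subtotal: £8,620 + £8,620 + £17,280 = £34,520
Attorney fees: 10% of £34,520 = £3,452
Total award: £34,520 + £3,452 = £37,972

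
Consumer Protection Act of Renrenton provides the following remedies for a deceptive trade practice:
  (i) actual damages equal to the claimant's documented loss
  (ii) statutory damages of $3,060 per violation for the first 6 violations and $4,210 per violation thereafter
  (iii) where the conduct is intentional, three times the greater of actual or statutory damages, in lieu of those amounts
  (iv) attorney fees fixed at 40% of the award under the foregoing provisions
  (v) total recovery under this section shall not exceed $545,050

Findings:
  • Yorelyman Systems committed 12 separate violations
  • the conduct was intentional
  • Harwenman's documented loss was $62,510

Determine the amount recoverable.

First 6 violations: 6 × $3,060 = $18,360
Remaining violations: (12 − 6) × $4,210 = $25,260
Statutory damages: $18,360 + $25,260 = $43,620
Greater of actual damages ($62,510) or statutory damages ($43,620): $62,510
Trebled: 3 × $62,510 = $187,530
Attorney fees: 40% of $187,530 = $75,012
Total before cap: $187,530 + $75,012 = $262,542
Cap at $545,050: $262,542 is within the cap, no reduction.

$262,542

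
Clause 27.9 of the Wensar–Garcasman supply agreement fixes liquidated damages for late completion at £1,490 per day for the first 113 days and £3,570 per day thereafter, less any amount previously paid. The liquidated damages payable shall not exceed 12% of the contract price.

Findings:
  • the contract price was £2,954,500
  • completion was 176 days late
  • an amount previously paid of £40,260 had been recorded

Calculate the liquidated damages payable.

£353,020

First 113 days: 113 × £1,490 = £168,370
Remaining days: (176 − 113) × £3,570 = £224,910
Accrued per-day damages: £168,370 + £224,910 = £393,280
Less amount previously paid: £393,280 − £40,260 = £353,020
Cap: 12% of £2,954,500 = £354,540
Cap at £354,540: £353,020 is within the cap, no reduction.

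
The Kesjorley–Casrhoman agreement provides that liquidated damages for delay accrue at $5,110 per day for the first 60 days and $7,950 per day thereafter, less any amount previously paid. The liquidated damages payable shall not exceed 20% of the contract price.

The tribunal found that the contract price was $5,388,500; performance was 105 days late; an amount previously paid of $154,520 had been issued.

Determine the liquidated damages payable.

$509,830

First 60 days: 60 × $5,110 = $306,600
Remaining days: (105 − 60) × $7,950 = $357,750
Accrued per-day damages: $306,600 + $357,750 = $664,350
Less amount previously paid: $664,350 − $154,520 = $509,830
Cap: 20% of $5,388,500 = $1,077,700
Cap at $1,077,700: $509,830 is within the cap, no reduction.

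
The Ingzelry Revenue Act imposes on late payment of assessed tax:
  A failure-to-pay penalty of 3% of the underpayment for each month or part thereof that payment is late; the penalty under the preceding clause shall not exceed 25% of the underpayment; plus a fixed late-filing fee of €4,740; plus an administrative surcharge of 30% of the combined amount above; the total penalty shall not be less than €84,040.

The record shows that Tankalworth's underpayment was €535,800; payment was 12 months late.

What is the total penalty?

€180,297

Accrued rate: 3% × 12 = 36%, capped at 25% → 25%
Failure-to-pay penalty: 25% of €535,800 = €133,950
Penalty before surcharge: €133,950 + €4,740 = €138,690
Administrative surcharge: 30% of €138,690 = €41,607
Total penalty: €138,690 + €41,607 = €180,297
Minimum €84,040: €180,297 meets the minimum, no increase.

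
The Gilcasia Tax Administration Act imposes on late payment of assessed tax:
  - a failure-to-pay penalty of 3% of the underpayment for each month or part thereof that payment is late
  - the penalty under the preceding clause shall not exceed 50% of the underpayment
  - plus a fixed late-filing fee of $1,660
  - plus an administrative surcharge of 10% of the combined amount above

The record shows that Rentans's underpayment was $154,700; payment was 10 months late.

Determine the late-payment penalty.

$52,877

Accrued rate: 3% × 10 = 30%, capped at 50% → 30%
Failure-to-pay penalty: 30% of $154,700 = $46,410
Penalty before surcharge: $46,410 + $1,660 = $48,070
Administrative surcharge: 10% of $48,070 = $4,807
Total penalty: $48,070 + $4,807 = $52,877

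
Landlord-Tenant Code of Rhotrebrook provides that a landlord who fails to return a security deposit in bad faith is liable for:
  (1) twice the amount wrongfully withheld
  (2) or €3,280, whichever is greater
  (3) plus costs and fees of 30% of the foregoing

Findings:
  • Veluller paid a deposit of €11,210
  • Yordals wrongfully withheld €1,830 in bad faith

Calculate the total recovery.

Doubled: 2 × €1,830 = €3,660
Minimum €3,280: €3,660 meets the minimum, no increase.
Costs and fees: 30% of €3,660 = €1,098
Total recovery: €3,660 + €1,098 = €4,758

€4,758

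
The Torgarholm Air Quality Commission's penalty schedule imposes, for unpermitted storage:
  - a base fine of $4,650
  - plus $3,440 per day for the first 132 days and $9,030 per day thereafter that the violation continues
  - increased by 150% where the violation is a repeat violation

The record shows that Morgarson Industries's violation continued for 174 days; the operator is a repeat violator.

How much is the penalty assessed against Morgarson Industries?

First 132 days: 132 × $3,440 = $454,080
Remaining days: (174 − 132) × $9,030 = $379,260
Per-day component: $454,080 + $379,260 = $833,340
Base plus per-day: $4,650 + $833,340 = $837,990
Enhancement: 150% of $837,990 = $1,256,985
Enhanced fine: $837,990 + $1,256,985 = $2,094,975

Civil penalty: $2,094,975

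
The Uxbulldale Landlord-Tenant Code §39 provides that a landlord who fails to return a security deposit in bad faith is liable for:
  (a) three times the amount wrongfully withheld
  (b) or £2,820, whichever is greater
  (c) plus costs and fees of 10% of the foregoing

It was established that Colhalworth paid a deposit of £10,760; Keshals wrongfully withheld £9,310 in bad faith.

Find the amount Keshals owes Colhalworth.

£30,723

Trebled: 3 × £9,310 = £27,930
Minimum £2,820: £27,930 meets the minimum, no increase.
Costs and fees: 10% of £27,930 = £2,793
Total recovery: £27,930 + £2,793 = £30,723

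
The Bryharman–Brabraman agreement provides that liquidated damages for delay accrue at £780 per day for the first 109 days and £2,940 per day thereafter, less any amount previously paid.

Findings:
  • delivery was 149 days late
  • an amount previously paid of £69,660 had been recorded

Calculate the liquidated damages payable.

£132,960

First 109 days: 109 × £780 = £85,020
Remaining days: (149 − 109) × £2,940 = £117,600
Accrued per-day damages: £85,020 + £117,600 = £202,620
Less amount previously paid: £202,620 − £69,660 = £132,960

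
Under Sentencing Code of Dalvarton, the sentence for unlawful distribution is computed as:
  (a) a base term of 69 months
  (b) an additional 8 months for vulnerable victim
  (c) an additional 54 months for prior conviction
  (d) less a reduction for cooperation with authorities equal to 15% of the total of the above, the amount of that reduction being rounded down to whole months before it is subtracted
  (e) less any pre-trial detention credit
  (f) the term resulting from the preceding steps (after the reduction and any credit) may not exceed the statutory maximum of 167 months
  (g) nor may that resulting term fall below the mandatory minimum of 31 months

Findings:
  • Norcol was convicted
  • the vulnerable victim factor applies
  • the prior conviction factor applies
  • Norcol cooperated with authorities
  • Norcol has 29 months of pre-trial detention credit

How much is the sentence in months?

Vulnerable victim enhancement: +8 months
Prior conviction enhancement: +54 months
Adjusted term: 69 months + 8 months + 54 months = 131 months
Cooperation with authorities reduction: 15% of 131 months = 19 months (rounded down)
After reduction: 131 − 19 = 112 months
Less pre-trial detention credit: 112 months − 29 months = 83 months
Cap at 167 months: 83 months is within the cap, no reduction.
Minimum 31 months: 83 months meets the minimum, no increase.

83 months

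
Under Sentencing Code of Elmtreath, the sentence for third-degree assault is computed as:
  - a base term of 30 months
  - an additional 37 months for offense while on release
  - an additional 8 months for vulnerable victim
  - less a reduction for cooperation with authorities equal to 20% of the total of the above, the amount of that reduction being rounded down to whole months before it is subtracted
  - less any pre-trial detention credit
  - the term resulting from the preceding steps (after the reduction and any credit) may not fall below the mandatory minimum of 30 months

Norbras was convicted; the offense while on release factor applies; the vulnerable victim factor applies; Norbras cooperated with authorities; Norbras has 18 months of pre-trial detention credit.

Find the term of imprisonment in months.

Sentence: 42 months

Offense while on release enhancement: +37 months
Vulnerable victim enhancement: +8 months
Adjusted term: 30 months + 37 months + 8 months = 75 months
Cooperation with authorities reduction: 20% of 75 months = 15 months (rounded down)
After reduction: 75 − 15 = 60 months
Less pre-trial detention credit: 60 months − 18 months = 42 months
Minimum 30 months: 42 months meets the minimum, no increase.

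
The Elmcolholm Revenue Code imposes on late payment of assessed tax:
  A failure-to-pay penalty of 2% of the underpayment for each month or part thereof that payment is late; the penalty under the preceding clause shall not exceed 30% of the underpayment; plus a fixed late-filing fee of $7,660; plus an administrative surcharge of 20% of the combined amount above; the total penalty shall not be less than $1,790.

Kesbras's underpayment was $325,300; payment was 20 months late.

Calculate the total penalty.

Penalty: $126,300

Accrued rate: 2% × 20 = 40%, capped at 30% → 30%
Failure-to-pay penalty: 30% of $325,300 = $97,590
Penalty before surcharge: $97,590 + $7,660 = $105,250
Administrative surcharge: 20% of $105,250 = $21,050
Total penalty: $105,250 + $21,050 = $126,300
Minimum $1,790: $126,300 meets the minimum, no increase.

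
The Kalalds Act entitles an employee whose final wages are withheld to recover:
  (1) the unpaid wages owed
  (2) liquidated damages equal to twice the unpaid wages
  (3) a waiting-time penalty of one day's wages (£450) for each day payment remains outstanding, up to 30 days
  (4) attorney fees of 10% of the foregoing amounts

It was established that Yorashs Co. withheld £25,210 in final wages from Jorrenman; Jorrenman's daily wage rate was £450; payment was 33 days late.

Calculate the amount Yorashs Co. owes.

Doubled: 2 × £25,210 = £50,420
Penalty days: min(33, 30) = 30
Waiting-time penalty: 30 × £450 = £13,500
Subtotal: £25,210 + £50,420 + £13,500 = £89,130
Attorney fees: 10% of £89,130 = £8,913
Total award: £89,130 + £8,913 = £98,043

£98,043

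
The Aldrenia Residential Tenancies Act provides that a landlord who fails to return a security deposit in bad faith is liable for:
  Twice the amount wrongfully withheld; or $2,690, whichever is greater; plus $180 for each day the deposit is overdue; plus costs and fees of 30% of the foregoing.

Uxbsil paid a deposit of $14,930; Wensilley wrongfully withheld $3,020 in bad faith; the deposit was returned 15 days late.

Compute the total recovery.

$11,362

Doubled: 2 × $3,020 = $6,040
Minimum $2,690: $6,040 meets the minimum, no increase.
Late-return penalty: 15 × $180 = $2,700
Damages plus late penalty: $6,040 + $2,700 = $8,740
Costs and fees: 30% of $8,740 = $2,622
Total recovery: $8,740 + $2,622 = $11,362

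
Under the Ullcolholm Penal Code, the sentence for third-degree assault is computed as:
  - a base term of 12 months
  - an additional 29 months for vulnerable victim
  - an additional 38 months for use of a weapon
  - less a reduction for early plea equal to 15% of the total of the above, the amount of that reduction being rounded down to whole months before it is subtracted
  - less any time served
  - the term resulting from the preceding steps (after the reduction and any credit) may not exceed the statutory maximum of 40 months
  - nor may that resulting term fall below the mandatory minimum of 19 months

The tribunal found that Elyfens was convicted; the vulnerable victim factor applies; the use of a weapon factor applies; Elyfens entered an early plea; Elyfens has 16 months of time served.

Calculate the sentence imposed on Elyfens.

40 months

Vulnerable victim enhancement: +29 months
Use of a weapon enhancement: +38 months
Adjusted term: 12 months + 29 months + 38 months = 79 months
Early plea reduction: 15% of 79 months = 11 months (rounded down)
After reduction: 79 − 11 = 68 months
Less time served: 68 months − 16 months = 52 months
Cap at 40 months: 52 months exceeds the cap → 40 months
Minimum 19 months: 40 months meets the minimum, no increase.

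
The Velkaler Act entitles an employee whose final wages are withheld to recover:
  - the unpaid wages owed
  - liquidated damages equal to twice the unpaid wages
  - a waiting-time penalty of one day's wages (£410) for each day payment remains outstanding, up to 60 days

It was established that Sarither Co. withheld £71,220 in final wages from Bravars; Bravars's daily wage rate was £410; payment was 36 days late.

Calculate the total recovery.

£228,420

Doubled: 2 × £71,220 = £142,440
Penalty days: min(36, 60) = 36
Waiting-time penalty: 36 × £410 = £14,760
Total award: £71,220 + £142,440 + £14,760 = £228,420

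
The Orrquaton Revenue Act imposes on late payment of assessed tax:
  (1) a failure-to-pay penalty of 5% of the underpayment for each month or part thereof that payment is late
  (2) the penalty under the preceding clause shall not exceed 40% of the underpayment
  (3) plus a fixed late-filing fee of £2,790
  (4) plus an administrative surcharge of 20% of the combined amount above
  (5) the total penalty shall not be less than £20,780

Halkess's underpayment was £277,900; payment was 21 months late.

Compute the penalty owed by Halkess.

Accrued rate: 5% × 21 = 105%, capped at 40% → 40%
Failure-to-pay penalty: 40% of £277,900 = £111,160
Penalty before surcharge: £111,160 + £2,790 = £113,950
Administrative surcharge: 20% of £113,950 = £22,790
Total penalty: £113,950 + £22,790 = £136,740
Minimum £20,780: £136,740 meets the minimum, no increase.

£136,740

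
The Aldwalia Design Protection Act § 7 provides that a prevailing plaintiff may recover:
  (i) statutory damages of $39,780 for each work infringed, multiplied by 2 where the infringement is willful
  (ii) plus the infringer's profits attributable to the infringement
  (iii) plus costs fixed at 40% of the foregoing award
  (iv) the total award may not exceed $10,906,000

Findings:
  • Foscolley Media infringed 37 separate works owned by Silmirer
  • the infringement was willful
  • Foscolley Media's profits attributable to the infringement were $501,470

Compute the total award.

Statutory damages: 37 × $39,780 = $1,471,860
Doubled: 2 × $1,471,860 = $2,943,720
Combined award: $2,943,720 + $501,470 = $3,445,190
Costs: 40% of $3,445,190 = $1,378,076
Award plus costs: $3,445,190 + $1,378,076 = $4,823,266
Cap at $10,906,000: $4,823,266 is within the cap, no reduction.

Award: $4,823,266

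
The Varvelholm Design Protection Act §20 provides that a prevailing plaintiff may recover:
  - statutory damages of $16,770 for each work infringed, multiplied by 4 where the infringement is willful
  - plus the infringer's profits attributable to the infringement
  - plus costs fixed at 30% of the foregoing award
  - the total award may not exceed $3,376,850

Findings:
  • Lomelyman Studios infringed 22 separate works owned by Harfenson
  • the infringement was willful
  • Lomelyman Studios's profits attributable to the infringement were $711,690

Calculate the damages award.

Statutory damages: 22 × $16,770 = $368,940
Multiplied by 4: 4 × $368,940 = $1,475,760
Combined award: $1,475,760 + $711,690 = $2,187,450
Costs: 30% of $2,187,450 = $656,235
Award plus costs: $2,187,450 + $656,235 = $2,843,685
Cap at $3,376,850: $2,843,685 is within the cap, no reduction.

$2,843,685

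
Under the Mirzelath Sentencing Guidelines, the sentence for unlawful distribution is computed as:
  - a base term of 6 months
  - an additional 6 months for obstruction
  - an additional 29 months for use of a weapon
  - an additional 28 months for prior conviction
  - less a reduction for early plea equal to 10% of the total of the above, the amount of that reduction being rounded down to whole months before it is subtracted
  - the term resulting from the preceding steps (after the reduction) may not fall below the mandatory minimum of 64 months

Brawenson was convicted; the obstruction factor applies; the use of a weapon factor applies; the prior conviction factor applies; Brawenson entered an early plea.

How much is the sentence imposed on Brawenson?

Obstruction enhancement: +6 months
Use of a weapon enhancement: +29 months
Prior conviction enhancement: +28 months
Adjusted term: 6 months + 6 months + 29 months + 28 months = 69 months
Early plea reduction: 10% of 69 months = 6 months (rounded down)
After reduction: 69 − 6 = 63 months
Minimum 64 months: 63 months is below the minimum → 64 months

64 months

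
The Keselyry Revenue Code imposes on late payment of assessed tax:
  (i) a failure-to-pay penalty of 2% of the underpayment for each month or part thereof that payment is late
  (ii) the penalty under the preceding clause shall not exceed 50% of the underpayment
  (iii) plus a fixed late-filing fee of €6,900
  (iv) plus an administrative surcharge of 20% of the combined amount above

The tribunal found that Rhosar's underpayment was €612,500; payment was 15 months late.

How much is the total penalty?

€228,780

Accrued rate: 2% × 15 = 30%, capped at 50% → 30%
Failure-to-pay penalty: 30% of €612,500 = €183,750
Penalty before surcharge: €183,750 + €6,900 = €190,650
Administrative surcharge: 20% of €190,650 = €38,130
Total penalty: €190,650 + €38,130 = €228,780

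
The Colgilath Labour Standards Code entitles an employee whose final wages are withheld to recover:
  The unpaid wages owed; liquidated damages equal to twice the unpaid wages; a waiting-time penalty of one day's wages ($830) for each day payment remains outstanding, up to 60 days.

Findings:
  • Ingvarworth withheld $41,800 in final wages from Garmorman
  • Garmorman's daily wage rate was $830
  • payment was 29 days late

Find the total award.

$149,470

Doubled: 2 × $41,800 = $83,600
Penalty days: min(29, 60) = 29
Waiting-time penalty: 29 × $830 = $24,070
Total award: $41,800 + $83,600 + $24,070 = $149,470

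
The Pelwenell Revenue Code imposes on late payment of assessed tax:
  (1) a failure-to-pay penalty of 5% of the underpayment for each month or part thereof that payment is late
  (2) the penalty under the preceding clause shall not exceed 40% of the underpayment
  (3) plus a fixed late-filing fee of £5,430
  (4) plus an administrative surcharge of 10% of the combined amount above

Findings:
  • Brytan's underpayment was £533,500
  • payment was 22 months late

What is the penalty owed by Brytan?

£240,713

Accrued rate: 5% × 22 = 110%, capped at 40% → 40%
Failure-to-pay penalty: 40% of £533,500 = £213,400
Penalty before surcharge: £213,400 + £5,430 = £218,830
Administrative surcharge: 10% of £218,830 = £21,883
Total penalty: £218,830 + £21,883 = £240,713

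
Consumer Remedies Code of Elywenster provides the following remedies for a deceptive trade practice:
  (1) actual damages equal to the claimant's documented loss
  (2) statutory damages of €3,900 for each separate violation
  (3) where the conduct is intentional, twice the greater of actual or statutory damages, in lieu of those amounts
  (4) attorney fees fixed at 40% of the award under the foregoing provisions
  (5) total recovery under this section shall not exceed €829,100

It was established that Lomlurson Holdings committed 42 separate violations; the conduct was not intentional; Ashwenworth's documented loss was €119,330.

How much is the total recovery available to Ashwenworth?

€396,382

Statutory damages: 42 × €3,900 = €163,800
Conduct not intentional: the in-lieu enhancement does not apply.
Actual plus statutory damages: €119,330 + €163,800 = €283,130
Attorney fees: 40% of €283,130 = €113,252
Total before cap: €283,130 + €113,252 = €396,382
Cap at €829,100: €396,382 is within the cap, no reduction.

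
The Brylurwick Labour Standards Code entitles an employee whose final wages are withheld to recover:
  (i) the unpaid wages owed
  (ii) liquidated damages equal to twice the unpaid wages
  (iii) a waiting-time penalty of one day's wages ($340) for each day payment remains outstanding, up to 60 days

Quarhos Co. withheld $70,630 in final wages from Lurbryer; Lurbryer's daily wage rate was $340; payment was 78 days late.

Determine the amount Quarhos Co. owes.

Doubled: 2 × $70,630 = $141,260
Penalty days: min(78, 60) = 60
Waiting-time penalty: 60 × $340 = $20,400
Total award: $70,630 + $141,260 + $20,400 = $232,290

$232,290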